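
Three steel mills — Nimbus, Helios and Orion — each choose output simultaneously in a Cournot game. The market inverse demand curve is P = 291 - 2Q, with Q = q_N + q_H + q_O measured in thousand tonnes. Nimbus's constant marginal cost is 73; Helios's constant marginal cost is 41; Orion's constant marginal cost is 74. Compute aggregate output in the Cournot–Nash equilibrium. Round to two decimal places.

Nimbus's profit: π_N = (291 - 2Q)q_N - (73q_N). Setting ∂π_N/∂q_N = 0: 218 - 4q_N - 2(q_H + q_O) = 0.
Helios's first-order condition: 250 - 4q_H - 2(q_N + q_O) = 0.
Orion's profit: π_O = (291 - 2Q)q_O - (74q_O). Setting ∂π_O/∂q_O = 0: 217 - 4q_O - 2(q_N + q_H) = 0.
Summing all 3 equations gives 685 − 8Q = 0, hence Q = 685/8.
Back-substituting: q_N = (218 − 685/4)/2 = 187/8, q_H = (250 − 685/4)/2 = 315/8, q_O = (217 − 685/4)/2 = 183/8.
Total output Q = 187/8 + 315/8 + 183/8 = 685/8.

85.63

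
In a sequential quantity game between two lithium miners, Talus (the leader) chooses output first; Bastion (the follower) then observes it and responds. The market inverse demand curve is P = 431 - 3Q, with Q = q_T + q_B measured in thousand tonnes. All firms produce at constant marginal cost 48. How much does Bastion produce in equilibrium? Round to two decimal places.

The follower Bastion best-responds to any q_T: π_B = (431 - 3Q)q_B - 48q_B.
∂π_B/∂q_B = 383 - 3q_T - 6q_B = 0 gives the reaction function q_B = (383 - 3q_T)/6.
The leader anticipates this reaction. Substituting into P = 431 - 3Q gives P = 479/2 - (3/2)q_T, so π_T = (479/2 - (3/2)q_T)q_T - 48q_T.
The leader's first-order condition 383/2 - 3q_T = 0 yields q_T = 383/6.
Then q_B = (383 - 3·(383/6))/6 = 383/12.

31.92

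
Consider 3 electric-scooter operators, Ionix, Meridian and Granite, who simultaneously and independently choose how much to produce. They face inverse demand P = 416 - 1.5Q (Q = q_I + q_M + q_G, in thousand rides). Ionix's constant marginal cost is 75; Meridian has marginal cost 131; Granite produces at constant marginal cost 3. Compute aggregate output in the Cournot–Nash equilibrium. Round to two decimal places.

173.17

Ionix's profit: π_I = (416 - 1.5Q)q_I - (75q_I). Setting ∂π_I/∂q_I = 0: 341 - 3q_I - (3/2)(q_M + q_G) = 0.
Meridian's profit: π_M = (416 - 1.5Q)q_M - (131q_M). Setting ∂π_M/∂q_M = 0: 285 - 3q_M - (3/2)(q_I + q_G) = 0.
Granite's profit: π_G = (416 - 1.5Q)q_G - (3q_G). Setting ∂π_G/∂q_G = 0: 413 - 3q_G - (3/2)(q_I + q_M) = 0.
Adding the 3 conditions: 1039 − 3Q − 3Q = 0, i.e. Q = 1039/6.
Back-substituting: q_I = (341 − 1039/4)/(3/2) = 325/6, q_M = (285 − 1039/4)/(3/2) = 101/6, q_G = (413 − 1039/4)/(3/2) = 613/6.
Total output Q = 325/6 + 101/6 + 613/6 = 1039/6.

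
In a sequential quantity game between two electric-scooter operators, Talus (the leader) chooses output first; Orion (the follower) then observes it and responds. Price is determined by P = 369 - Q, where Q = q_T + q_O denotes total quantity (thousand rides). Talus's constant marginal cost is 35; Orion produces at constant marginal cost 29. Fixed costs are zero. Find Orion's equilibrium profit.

Solve by backward induction. Given q_T, the follower Orion maximises π_O = (369 - q_T - q_O)q_O - 29q_O.
∂π_O/∂q_O = 340 - q_T - 2q_O = 0 gives the reaction function q_O = (340 - q_T)/2.
Talus substitutes q_O(q_T) into its own profit: π_T = q_T(369 - q_T - (340 - q_T)/2) - 35q_T = (199 - (1/2)q_T)q_T - 35q_T.
Maximising: ∂π_T/∂q_T = 164 - q_T = 0, giving q_T = 164.
Then q_O = (340 - 164)/2 = 88.
Price P = 369 - 252 = 117.
Orion's profit: (117 - 29)·88 = 7744.

7744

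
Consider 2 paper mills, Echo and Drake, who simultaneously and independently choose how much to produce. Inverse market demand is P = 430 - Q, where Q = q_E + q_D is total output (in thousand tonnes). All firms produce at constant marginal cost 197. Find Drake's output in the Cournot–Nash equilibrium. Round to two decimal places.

Each firm earns π_i = (430 - Q)q_i - 197q_i.
First-order condition (treating rivals' output as given): 233 - 2q_i - q_j = 0.
By symmetry each firm produces the same amount; substituting q_j = q_i yields q_i = 233/3.

77.67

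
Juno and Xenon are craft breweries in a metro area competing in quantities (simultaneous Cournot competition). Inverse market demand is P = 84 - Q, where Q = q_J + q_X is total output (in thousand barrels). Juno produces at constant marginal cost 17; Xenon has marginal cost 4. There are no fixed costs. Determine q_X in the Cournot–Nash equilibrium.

31

Juno's profit: π_J = (84 - Q)q_J - (17q_J). Setting ∂π_J/∂q_J = 0: 67 - 2q_J - (q_X) = 0.
Xenon's first-order condition: 80 - 2q_X - (q_J) = 0.
So q_J = (67 - q_X)/2 and q_X = (80 - q_J)/2.
Substituting one into the other gives q_J = 18 and q_X = 31.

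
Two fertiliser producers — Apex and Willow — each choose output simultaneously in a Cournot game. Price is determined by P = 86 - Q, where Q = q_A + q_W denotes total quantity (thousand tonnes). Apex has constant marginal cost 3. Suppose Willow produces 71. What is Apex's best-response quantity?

With the rival's output fixed at 71, Apex's profit is π_A = (86 - 71 - q_A)q_A - (3q_A) = (15 - q_A)q_A - (3q_A).
∂π_A/∂q_A = 12 - 2q_A = 0, so q_A = 6.

6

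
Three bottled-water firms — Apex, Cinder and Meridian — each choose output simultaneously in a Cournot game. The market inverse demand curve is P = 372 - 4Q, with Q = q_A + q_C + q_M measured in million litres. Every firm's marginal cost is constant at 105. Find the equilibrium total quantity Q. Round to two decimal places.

50.06

A representative firm's profit is π_i = q_i(372 - 4Q) - 105q_i.
Setting ∂π_i/∂q_i = 0 with rivals' quantities fixed: 267 - 8q_i - 4·Σ_{j≠i} q_j = 0.
With identical firms every q_j equals q_i, so Σ_{j≠i} q_j = 2q_i and 267 = 16q_i, giving q_i = 267/16.
Total output Q = 267/16 + 267/16 + 267/16 = 801/16.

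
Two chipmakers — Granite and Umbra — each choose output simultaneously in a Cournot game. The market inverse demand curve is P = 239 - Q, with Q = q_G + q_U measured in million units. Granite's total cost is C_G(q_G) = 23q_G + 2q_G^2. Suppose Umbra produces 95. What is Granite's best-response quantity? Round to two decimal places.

20.17

With the rival's output fixed at 95, Granite's profit is π_G = (239 - 95 - q_G)q_G - (23q_G + 2q_G²) = (144 - q_G)q_G - (23q_G + 2q_G²).
∂π_G/∂q_G = 121 - 6q_G = 0, so q_G = 121/6.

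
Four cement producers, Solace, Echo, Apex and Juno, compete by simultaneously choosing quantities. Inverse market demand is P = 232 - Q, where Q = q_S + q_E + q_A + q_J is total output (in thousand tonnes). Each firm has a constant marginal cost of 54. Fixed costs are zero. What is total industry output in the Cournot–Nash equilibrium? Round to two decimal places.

142.40

A representative firm's profit is π_i = q_i(232 - Q) - 54q_i.
First-order condition (treating rivals' output as given): 178 - 2q_i - Σ_{j≠i} q_j = 0.
With identical firms every q_j equals q_i, so Σ_{j≠i} q_j = 3q_i and 178 = 5q_i, giving q_i = 178/5.
Total output Q = 178/5 + 178/5 + 178/5 + 178/5 = 712/5.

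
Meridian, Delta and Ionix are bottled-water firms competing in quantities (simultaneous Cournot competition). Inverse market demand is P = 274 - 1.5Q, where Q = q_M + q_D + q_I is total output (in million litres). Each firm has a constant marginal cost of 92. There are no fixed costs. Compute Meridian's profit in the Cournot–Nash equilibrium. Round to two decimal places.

Each firm earns π_i = (274 - 1.5Q)q_i - 92q_i.
First-order condition (treating rivals' output as given): 182 - 3q_i - (3/2)·Σ_{j≠i} q_j = 0.
By symmetry each firm produces the same amount; substituting Σ_{j≠i} q_j = 2q_i yields q_i = 182/6 = 91/3.
Price P = 274 - (3/2)·91 = 275/2.
Meridian's profit: (275/2 - 92)·(91/3) = 1380.1667.

1380.17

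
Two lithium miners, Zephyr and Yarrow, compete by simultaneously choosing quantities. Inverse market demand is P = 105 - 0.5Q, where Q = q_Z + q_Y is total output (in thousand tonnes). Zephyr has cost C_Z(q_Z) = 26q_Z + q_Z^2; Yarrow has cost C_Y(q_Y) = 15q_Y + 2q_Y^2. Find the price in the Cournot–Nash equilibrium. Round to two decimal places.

Zephyr's profit: π_Z = (105 - 0.5Q)q_Z - (26q_Z + q_Z²). Setting ∂π_Z/∂q_Z = 0: 79 - 3q_Z - (1/2)(q_Y) = 0.
Yarrow's profit: π_Y = (105 - 0.5Q)q_Y - (15q_Y + 2q_Y²). Setting ∂π_Y/∂q_Y = 0: 90 - 5q_Y - (1/2)(q_Z) = 0.
So q_Z = (79 - (1/2)q_Y)/3 and q_Y = (90 - (1/2)q_Z)/5.
Substituting one into the other gives q_Z = 1400/59 and q_Y = 922/59.
Total output Q = 39.3559, so price P = 105 - (1/2)·39.3559 = 85.3220.

85.32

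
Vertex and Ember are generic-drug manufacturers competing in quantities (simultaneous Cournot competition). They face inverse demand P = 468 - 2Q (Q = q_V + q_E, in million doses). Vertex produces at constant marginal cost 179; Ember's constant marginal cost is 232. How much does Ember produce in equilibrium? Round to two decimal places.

30.50

Vertex's profit: π_V = (468 - 2Q)q_V - (179q_V). Setting ∂π_V/∂q_V = 0: 289 - 4q_V - 2(q_E) = 0.
Ember's first-order condition: 236 - 4q_E - 2(q_V) = 0.
So q_V = (289 - 2q_E)/4 and q_E = (236 - 2q_V)/4.
Solving the pair: q_V = 57, q_E = 61/2.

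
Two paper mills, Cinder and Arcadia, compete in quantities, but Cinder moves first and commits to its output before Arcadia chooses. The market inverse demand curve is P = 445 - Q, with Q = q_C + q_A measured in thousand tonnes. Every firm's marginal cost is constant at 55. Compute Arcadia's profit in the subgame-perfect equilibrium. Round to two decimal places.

9506.25

Solve by backward induction. Given q_C, the follower Arcadia maximises π_A = (445 - q_C - q_A)q_A - 55q_A.
∂π_A/∂q_A = 390 - q_C - 2q_A = 0 gives the reaction function q_A = (390 - q_C)/2.
The leader anticipates this reaction. Substituting into P = 445 - Q gives P = 250 - (1/2)q_C, so π_C = (250 - (1/2)q_C)q_C - 55q_C.
Leader FOC: 195 - q_C = 0, so q_C = 195.
Then q_A = (390 - 195)/2 = 195/2.
Price P = 445 - 585/2 = 305/2.
Arcadia's profit: (305/2 - 55)·(195/2) = 9506.2500.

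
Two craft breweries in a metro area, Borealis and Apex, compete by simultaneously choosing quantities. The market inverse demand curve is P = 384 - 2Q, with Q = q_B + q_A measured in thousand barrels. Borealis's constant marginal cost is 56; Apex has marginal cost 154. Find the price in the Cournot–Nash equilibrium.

198

Borealis's profit: π_B = (384 - 2Q)q_B - (56q_B). Setting ∂π_B/∂q_B = 0: 328 - 4q_B - 2(q_A) = 0.
Apex's first-order condition: 230 - 4q_A - 2(q_B) = 0.
So q_B = (328 - 2q_A)/4 and q_A = (230 - 2q_B)/4.
Solving the pair: q_B = 71, q_A = 22.
Total output Q = 93, so price P = 384 - 2·93 = 198.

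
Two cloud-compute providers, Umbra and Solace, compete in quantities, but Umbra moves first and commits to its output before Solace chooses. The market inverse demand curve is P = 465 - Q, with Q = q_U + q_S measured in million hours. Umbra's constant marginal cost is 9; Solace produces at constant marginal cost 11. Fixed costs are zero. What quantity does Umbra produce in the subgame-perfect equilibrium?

Solve by backward induction. Given q_U, the follower Solace maximises π_S = (465 - q_U - q_S)q_S - 11q_S.
Setting the follower's marginal profit to zero, 454 - q_U - 2q_S = 0, i.e. q_S = (454 - q_U)/2.
Umbra substitutes q_S(q_U) into its own profit: π_U = q_U(465 - q_U - (454 - q_U)/2) - 9q_U = (238 - (1/2)q_U)q_U - 9q_U.
Maximising: ∂π_U/∂q_U = 229 - q_U = 0, giving q_U = 229.
Then q_S = (454 - 229)/2 = 225/2.

229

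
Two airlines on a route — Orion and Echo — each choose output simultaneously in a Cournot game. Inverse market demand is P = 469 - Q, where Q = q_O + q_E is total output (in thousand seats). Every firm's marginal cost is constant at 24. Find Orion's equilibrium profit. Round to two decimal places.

22002.78

Each firm earns π_i = (469 - Q)q_i - 24q_i.
Setting ∂π_i/∂q_i = 0 with rivals' quantities fixed: 445 - 2q_i - q_j = 0.
By symmetry each firm produces the same amount; substituting q_j = q_i yields q_i = 445/3.
Price P = 469 - 890/3 = 517/3.
Orion's profit: (517/3 - 24)·(445/3) = 22002.7778.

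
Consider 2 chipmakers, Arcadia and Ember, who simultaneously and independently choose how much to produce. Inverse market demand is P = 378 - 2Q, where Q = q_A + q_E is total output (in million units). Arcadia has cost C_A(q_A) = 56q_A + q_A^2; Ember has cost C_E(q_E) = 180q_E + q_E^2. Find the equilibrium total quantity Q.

Arcadia's profit: π_A = (378 - 2Q)q_A - (56q_A + q_A²). Setting ∂π_A/∂q_A = 0: 322 - 6q_A - 2(q_E) = 0.
Ember's profit: π_E = (378 - 2Q)q_E - (180q_E + q_E²). Setting ∂π_E/∂q_E = 0: 198 - 6q_E - 2(q_A) = 0.
Best responses: q_A = (322 - 2q_E)/6, q_E = (198 - 2q_A)/6.
Solving the pair: q_A = 48, q_E = 17.
Total output Q = 48 + 17 = 65.

65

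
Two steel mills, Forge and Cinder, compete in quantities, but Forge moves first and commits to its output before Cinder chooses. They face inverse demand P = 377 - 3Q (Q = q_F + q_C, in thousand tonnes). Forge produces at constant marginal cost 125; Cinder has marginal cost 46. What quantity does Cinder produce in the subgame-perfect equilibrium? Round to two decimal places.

40.75

The follower Cinder best-responds to any q_F: π_C = (377 - 3Q)q_C - 46q_C.
Follower FOC: 331 - 3q_F - 6q_C = 0, so q_C(q_F) = (331 - 3q_F)/6.
Forge substitutes q_C(q_F) into its own profit: π_F = q_F(377 - 3q_F - (331 - 3q_F)/2) - 125q_F = (423/2 - (3/2)q_F)q_F - 125q_F.
Maximising: ∂π_F/∂q_F = 173/2 - 3q_F = 0, giving q_F = 173/6.
Then q_C = (331 - 3·(173/6))/6 = 163/4.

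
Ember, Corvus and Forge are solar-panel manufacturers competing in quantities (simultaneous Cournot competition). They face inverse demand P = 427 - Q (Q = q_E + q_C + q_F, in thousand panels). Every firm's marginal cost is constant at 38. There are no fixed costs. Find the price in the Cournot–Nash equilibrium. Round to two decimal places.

A representative firm's profit is π_i = q_i(427 - Q) - 38q_i.
Setting ∂π_i/∂q_i = 0 with rivals' quantities fixed: 389 - 2q_i - Σ_{j≠i} q_j = 0.
By symmetry each firm produces the same amount; substituting Σ_{j≠i} q_j = 2q_i yields q_i = 389/4.
Total output Q = 1167/4, so price P = 427 - 1167/4 = 541/4.

135.25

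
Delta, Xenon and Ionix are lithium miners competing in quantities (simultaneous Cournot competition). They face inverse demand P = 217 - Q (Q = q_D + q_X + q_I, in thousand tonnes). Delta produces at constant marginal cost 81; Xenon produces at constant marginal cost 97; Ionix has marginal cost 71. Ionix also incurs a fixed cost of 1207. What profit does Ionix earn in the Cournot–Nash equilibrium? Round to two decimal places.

Delta's profit: π_D = (217 - Q)q_D - (81q_D). Setting ∂π_D/∂q_D = 0: 136 - 2q_D - (q_X + q_I) = 0.
Xenon's profit: π_X = (217 - Q)q_X - (97q_X). Setting ∂π_X/∂q_X = 0: 120 - 2q_X - (q_D + q_I) = 0.
Ionix's profit: π_I = (217 - Q)q_I - (71q_I). Setting ∂π_I/∂q_I = 0: 146 - 2q_I - (q_D + q_X) = 0.
Adding the 3 conditions: 402 − 2Q − 2Q = 0, i.e. Q = 201/2.
Back-substituting: q_D = (136 − 201/2) = 71/2, q_X = (120 − 201/2) = 39/2, q_I = (146 − 201/2) = 91/2.
Price P = 217 - 201/2 = 233/2.
Ionix's profit: (233/2 - 71)·(91/2) - 1207 = 863.2500.

863.25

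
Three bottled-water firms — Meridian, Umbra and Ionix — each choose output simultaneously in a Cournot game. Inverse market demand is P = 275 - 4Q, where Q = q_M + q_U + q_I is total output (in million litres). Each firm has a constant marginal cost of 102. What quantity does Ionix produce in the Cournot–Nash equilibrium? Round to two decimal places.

A representative firm's profit is π_i = q_i(275 - 4Q) - 102q_i.
Setting ∂π_i/∂q_i = 0 with rivals' quantities fixed: 173 - 8q_i - 4·Σ_{j≠i} q_j = 0.
With identical firms every q_j equals q_i, so Σ_{j≠i} q_j = 2q_i and 173 = 16q_i, giving q_i = 173/16.

10.81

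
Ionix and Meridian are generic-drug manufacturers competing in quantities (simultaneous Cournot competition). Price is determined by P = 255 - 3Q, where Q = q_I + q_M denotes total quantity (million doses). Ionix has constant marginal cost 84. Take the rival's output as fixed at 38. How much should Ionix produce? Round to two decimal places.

9.50

With the rival's output fixed at 38, Ionix's profit is π_I = (255 - 3·38 - 3q_I)q_I - (84q_I) = (141 - 3q_I)q_I - (84q_I).
∂π_I/∂q_I = 57 - 6q_I = 0, so q_I = 19/2.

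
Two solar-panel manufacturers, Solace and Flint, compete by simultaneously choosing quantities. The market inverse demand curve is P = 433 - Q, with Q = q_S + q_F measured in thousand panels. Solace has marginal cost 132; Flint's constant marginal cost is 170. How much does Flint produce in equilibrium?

Solace's profit: π_S = (433 - Q)q_S - (132q_S). Setting ∂π_S/∂q_S = 0: 301 - 2q_S - (q_F) = 0.
Flint's first-order condition: 263 - 2q_F - (q_S) = 0.
Rearranging gives the reaction functions q_S = (301 - q_F)/2 and q_F = (263 - q_S)/2.
Substituting one into the other gives q_S = 113 and q_F = 75.

75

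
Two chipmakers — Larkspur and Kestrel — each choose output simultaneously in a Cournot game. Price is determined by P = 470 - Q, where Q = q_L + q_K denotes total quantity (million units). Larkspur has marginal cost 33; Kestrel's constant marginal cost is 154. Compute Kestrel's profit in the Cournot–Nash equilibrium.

Larkspur's profit: π_L = (470 - Q)q_L - (33q_L). Setting ∂π_L/∂q_L = 0: 437 - 2q_L - (q_K) = 0.
Kestrel's first-order condition: 316 - 2q_K - (q_L) = 0.
Best responses: q_L = (437 - q_K)/2, q_K = (316 - q_L)/2.
Solving the pair: q_L = 186, q_K = 65.
Price P = 470 - 251 = 219.
Kestrel's profit: (219 - 154)·65 = 4225.

4225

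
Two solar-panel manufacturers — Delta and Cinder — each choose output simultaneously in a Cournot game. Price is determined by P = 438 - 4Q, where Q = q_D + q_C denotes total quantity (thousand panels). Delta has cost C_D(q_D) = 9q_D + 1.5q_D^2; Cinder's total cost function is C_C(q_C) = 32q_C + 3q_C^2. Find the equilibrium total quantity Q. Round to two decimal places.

51.68

Delta's profit: π_D = (438 - 4Q)q_D - (9q_D + (3/2)q_D²). Setting ∂π_D/∂q_D = 0: 429 - 11q_D - 4(q_C) = 0.
Cinder's first-order condition: 406 - 14q_C - 4(q_D) = 0.
Best responses: q_D = (429 - 4q_C)/11, q_C = (406 - 4q_D)/14.
Substituting one into the other gives q_D = 31.7536 and q_C = 1375/69.
Total output Q = 31.7536 + 1375/69 = 51.6812.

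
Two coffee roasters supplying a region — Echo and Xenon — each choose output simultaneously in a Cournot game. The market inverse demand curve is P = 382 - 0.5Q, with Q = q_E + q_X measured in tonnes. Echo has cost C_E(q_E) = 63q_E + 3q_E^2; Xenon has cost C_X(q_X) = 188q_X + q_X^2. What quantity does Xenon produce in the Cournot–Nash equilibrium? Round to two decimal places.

57.76

Echo's profit: π_E = (382 - 0.5Q)q_E - (63q_E + 3q_E²). Setting ∂π_E/∂q_E = 0: 319 - 7q_E - (1/2)(q_X) = 0.
Xenon's profit: π_X = (382 - 0.5Q)q_X - (188q_X + q_X²). Setting ∂π_X/∂q_X = 0: 194 - 3q_X - (1/2)(q_E) = 0.
So q_E = (319 - (1/2)q_X)/7 and q_X = (194 - (1/2)q_E)/3.
Substituting one into the other gives q_E = 41.4458 and q_X = 57.7590.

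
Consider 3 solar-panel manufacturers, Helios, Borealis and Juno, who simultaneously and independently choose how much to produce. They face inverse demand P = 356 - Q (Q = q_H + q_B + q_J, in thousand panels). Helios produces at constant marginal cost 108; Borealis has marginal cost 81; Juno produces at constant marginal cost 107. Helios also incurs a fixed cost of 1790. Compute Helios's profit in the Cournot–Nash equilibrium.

1235

Helios's profit: π_H = (356 - Q)q_H - (108q_H). Setting ∂π_H/∂q_H = 0: 248 - 2q_H - (q_B + q_J) = 0.
Borealis's first-order condition: 275 - 2q_B - (q_H + q_J) = 0.
Juno's profit: π_J = (356 - Q)q_J - (107q_J). Setting ∂π_J/∂q_J = 0: 249 - 2q_J - (q_H + q_B) = 0.
Summing all 3 equations gives 772 − 4Q = 0, hence Q = 193.
Back-substituting: q_H = (248 − 193) = 55, q_B = (275 − 193) = 82, q_J = (249 − 193) = 56.
Price P = 356 - 193 = 163.
Helios's profit: (163 - 108)·55 - 1790 = 1235.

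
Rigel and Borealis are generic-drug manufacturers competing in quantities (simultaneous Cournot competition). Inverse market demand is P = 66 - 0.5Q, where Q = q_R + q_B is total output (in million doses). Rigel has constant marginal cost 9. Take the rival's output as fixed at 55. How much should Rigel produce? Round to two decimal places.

With the rival's output fixed at 55, Rigel's profit is π_R = (66 - (1/2)·55 - (1/2)q_R)q_R - (9q_R) = (77/2 - (1/2)q_R)q_R - (9q_R).
∂π_R/∂q_R = 59/2 - q_R = 0, so q_R = 59/2.

29.50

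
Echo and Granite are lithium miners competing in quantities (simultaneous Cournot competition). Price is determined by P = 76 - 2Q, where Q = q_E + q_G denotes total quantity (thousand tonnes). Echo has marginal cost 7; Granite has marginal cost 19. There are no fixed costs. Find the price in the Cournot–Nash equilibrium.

34

Echo's profit: π_E = (76 - 2Q)q_E - (7q_E). Setting ∂π_E/∂q_E = 0: 69 - 4q_E - 2(q_G) = 0.
Granite's first-order condition: 57 - 4q_G - 2(q_E) = 0.
So q_E = (69 - 2q_G)/4 and q_G = (57 - 2q_E)/4.
Substituting one into the other gives q_E = 27/2 and q_G = 15/2.
Total output Q = 21, so price P = 76 - 2·21 = 34.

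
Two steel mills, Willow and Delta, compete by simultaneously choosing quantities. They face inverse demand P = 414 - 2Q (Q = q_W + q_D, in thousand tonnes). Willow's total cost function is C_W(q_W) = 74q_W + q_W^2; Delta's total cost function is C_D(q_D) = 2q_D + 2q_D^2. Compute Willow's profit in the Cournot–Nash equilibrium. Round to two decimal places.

Willow's profit: π_W = (414 - 2Q)q_W - (74q_W + q_W²). Setting ∂π_W/∂q_W = 0: 340 - 6q_W - 2(q_D) = 0.
Delta's first-order condition: 412 - 8q_D - 2(q_W) = 0.
Rearranging gives the reaction functions q_W = (340 - 2q_D)/6 and q_D = (412 - 2q_W)/8.
Substituting one into the other gives q_W = 474/11 and q_D = 448/11.
Price P = 414 - 2·(922/11) = 246.3636.
Willow's profit: 246.3636·(474/11) - 74·(474/11) - (474/11)² = 5570.4793.

5570.48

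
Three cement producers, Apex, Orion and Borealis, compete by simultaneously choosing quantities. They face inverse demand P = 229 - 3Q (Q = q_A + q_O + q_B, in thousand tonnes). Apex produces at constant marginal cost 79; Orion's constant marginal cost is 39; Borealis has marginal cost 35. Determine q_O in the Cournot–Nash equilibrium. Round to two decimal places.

18.83

Apex's profit: π_A = (229 - 3Q)q_A - (79q_A). Setting ∂π_A/∂q_A = 0: 150 - 6q_A - 3(q_O + q_B) = 0.
Orion's profit: π_O = (229 - 3Q)q_O - (39q_O). Setting ∂π_O/∂q_O = 0: 190 - 6q_O - 3(q_A + q_B) = 0.
Borealis's first-order condition: 194 - 6q_B - 3(q_A + q_O) = 0.
Summing all 3 equations gives 534 − 12Q = 0, hence Q = 89/2.
Back-substituting: q_A = (150 − 267/2)/3 = 11/2, q_O = (190 − 267/2)/3 = 113/6, q_B = (194 − 267/2)/3 = 121/6.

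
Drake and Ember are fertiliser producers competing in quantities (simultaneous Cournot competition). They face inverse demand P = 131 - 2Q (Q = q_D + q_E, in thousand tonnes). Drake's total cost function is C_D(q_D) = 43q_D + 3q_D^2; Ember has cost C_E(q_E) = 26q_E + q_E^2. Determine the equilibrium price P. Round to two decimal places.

88.43

Drake's profit: π_D = (131 - 2Q)q_D - (43q_D + 3q_D²). Setting ∂π_D/∂q_D = 0: 88 - 10q_D - 2(q_E) = 0.
Ember's first-order condition: 105 - 6q_E - 2(q_D) = 0.
Rearranging gives the reaction functions q_D = (88 - 2q_E)/10 and q_E = (105 - 2q_D)/6.
Substituting one into the other gives q_D = 159/28 and q_E = 437/28.
Total output Q = 149/7, so price P = 131 - 2·(149/7) = 619/7.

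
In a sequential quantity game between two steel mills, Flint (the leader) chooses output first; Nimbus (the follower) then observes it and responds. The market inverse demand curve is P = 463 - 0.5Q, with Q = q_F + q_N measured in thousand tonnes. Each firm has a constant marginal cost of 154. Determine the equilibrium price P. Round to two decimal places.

231.25

Solve by backward induction. Given q_F, the follower Nimbus maximises π_N = (463 - (1/2)q_F - (1/2)q_N)q_N - 154q_N.
Follower FOC: 309 - (1/2)q_F - q_N = 0, so q_N(q_F) = (309 - (1/2)q_F).
Flint substitutes q_N(q_F) into its own profit: π_F = q_F(463 - (1/2)q_F - (309 - (1/2)q_F)/2) - 154q_F = (617/2 - (1/4)q_F)q_F - 154q_F.
Leader FOC: 309/2 - (1/2)q_F = 0, so q_F = 309.
Then q_N = (309 - (1/2)·309) = 309/2.
Total output Q = 927/2, so price P = 463 - (1/2)·(927/2) = 925/4.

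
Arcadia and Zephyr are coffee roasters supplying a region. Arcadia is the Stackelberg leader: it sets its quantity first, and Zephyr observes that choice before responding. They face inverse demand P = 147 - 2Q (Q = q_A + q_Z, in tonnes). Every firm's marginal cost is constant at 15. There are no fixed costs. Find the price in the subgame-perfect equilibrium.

Solve by backward induction. Given q_A, the follower Zephyr maximises π_Z = (147 - 2q_A - 2q_Z)q_Z - 15q_Z.
Follower FOC: 132 - 2q_A - 4q_Z = 0, so q_Z(q_A) = (132 - 2q_A)/4.
Arcadia substitutes q_Z(q_A) into its own profit: π_A = q_A(147 - 2q_A - (132 - 2q_A)/2) - 15q_A = (81 - q_A)q_A - 15q_A.
Maximising: ∂π_A/∂q_A = 66 - 2q_A = 0, giving q_A = 33.
Then q_Z = (132 - 2·33)/4 = 33/2.
Total output Q = 99/2, so price P = 147 - 2·(99/2) = 48.

48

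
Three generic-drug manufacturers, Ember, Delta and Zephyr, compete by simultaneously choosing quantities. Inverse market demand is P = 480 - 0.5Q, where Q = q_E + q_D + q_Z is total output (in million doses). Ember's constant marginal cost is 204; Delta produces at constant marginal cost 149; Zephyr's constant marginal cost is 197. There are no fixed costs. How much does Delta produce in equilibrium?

217

Ember's profit: π_E = (480 - 0.5Q)q_E - (204q_E). Setting ∂π_E/∂q_E = 0: 276 - q_E - (1/2)(q_D + q_Z) = 0.
Delta's profit: π_D = (480 - 0.5Q)q_D - (149q_D). Setting ∂π_D/∂q_D = 0: 331 - q_D - (1/2)(q_E + q_Z) = 0.
Zephyr's profit: π_Z = (480 - 0.5Q)q_Z - (197q_Z). Setting ∂π_Z/∂q_Z = 0: 283 - q_Z - (1/2)(q_E + q_D) = 0.
Adding the 3 first-order conditions: 890 − 2Q = 0, so Q = 445.
Back-substituting: q_E = (276 − 445/2)/(1/2) = 107, q_D = (331 − 445/2)/(1/2) = 217, q_Z = (283 − 445/2)/(1/2) = 121.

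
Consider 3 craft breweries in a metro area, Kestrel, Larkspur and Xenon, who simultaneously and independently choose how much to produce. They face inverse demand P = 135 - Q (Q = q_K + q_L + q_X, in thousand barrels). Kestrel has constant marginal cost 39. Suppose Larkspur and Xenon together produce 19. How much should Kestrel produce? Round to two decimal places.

38.50

With rivals' combined output fixed at 19, Kestrel's profit is π_K = (135 - 19 - q_K)q_K - (39q_K) = (116 - q_K)q_K - (39q_K).
∂π_K/∂q_K = 77 - 2q_K = 0, so q_K = 77/2.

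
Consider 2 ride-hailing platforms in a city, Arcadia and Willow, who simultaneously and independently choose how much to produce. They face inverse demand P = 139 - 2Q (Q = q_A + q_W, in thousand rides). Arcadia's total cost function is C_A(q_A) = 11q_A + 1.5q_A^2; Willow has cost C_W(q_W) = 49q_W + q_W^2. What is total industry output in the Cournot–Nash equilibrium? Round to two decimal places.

25.32

Arcadia's profit: π_A = (139 - 2Q)q_A - (11q_A + (3/2)q_A²). Setting ∂π_A/∂q_A = 0: 128 - 7q_A - 2(q_W) = 0.
Willow's first-order condition: 90 - 6q_W - 2(q_A) = 0.
So q_A = (128 - 2q_W)/7 and q_W = (90 - 2q_A)/6.
Solving the pair: q_A = 294/19, q_W = 187/19.
Total output Q = 294/19 + 187/19 = 481/19.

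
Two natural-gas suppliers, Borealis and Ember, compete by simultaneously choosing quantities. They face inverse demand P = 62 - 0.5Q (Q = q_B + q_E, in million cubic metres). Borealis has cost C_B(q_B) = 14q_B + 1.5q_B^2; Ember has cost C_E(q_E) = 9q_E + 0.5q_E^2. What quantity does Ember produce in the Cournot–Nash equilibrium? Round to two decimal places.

Borealis's profit: π_B = (62 - 0.5Q)q_B - (14q_B + (3/2)q_B²). Setting ∂π_B/∂q_B = 0: 48 - 4q_B - (1/2)(q_E) = 0.
Ember's profit: π_E = (62 - 0.5Q)q_E - (9q_E + (1/2)q_E²). Setting ∂π_E/∂q_E = 0: 53 - 2q_E - (1/2)(q_B) = 0.
So q_B = (48 - (1/2)q_E)/4 and q_E = (53 - (1/2)q_B)/2.
Substituting one into the other gives q_B = 278/31 and q_E = 752/31.

24.26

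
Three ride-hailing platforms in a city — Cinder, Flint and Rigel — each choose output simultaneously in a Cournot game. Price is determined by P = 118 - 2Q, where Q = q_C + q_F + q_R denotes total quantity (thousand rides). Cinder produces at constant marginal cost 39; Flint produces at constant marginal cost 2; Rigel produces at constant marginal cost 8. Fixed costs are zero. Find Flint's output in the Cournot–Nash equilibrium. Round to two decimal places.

19.88

Cinder's profit: π_C = (118 - 2Q)q_C - (39q_C). Setting ∂π_C/∂q_C = 0: 79 - 4q_C - 2(q_F + q_R) = 0.
Flint's first-order condition: 116 - 4q_F - 2(q_C + q_R) = 0.
Rigel's first-order condition: 110 - 4q_R - 2(q_C + q_F) = 0.
Summing all 3 equations gives 305 − 8Q = 0, hence Q = 305/8.
Back-substituting: q_C = (79 − 305/4)/2 = 11/8, q_F = (116 − 305/4)/2 = 159/8, q_R = (110 − 305/4)/2 = 135/8.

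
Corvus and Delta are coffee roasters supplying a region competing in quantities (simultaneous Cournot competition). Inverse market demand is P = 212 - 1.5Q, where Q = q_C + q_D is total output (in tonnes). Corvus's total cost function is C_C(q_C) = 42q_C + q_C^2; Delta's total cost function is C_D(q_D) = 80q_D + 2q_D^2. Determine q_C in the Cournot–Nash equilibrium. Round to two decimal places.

Corvus's profit: π_C = (212 - 1.5Q)q_C - (42q_C + q_C²). Setting ∂π_C/∂q_C = 0: 170 - 5q_C - (3/2)(q_D) = 0.
Delta's profit: π_D = (212 - 1.5Q)q_D - (80q_D + 2q_D²). Setting ∂π_D/∂q_D = 0: 132 - 7q_D - (3/2)(q_C) = 0.
Best responses: q_C = (170 - (3/2)q_D)/5, q_D = (132 - (3/2)q_C)/7.
Solving the pair: q_C = 30.2901, q_D = 1620/131.

30.29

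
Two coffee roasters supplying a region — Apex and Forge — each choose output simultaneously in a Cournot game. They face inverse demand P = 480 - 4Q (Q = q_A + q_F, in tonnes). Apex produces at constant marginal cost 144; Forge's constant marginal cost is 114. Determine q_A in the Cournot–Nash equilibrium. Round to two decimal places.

25.50

Apex's profit: π_A = (480 - 4Q)q_A - (144q_A). Setting ∂π_A/∂q_A = 0: 336 - 8q_A - 4(q_F) = 0.
Forge's profit: π_F = (480 - 4Q)q_F - (114q_F). Setting ∂π_F/∂q_F = 0: 366 - 8q_F - 4(q_A) = 0.
Rearranging gives the reaction functions q_A = (336 - 4q_F)/8 and q_F = (366 - 4q_A)/8.
Solving the pair: q_A = 51/2, q_F = 33.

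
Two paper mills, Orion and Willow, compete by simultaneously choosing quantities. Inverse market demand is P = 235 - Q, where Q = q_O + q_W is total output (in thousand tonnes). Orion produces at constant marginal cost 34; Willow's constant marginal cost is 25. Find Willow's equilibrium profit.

Orion's profit: π_O = (235 - Q)q_O - (34q_O). Setting ∂π_O/∂q_O = 0: 201 - 2q_O - (q_W) = 0.
Willow's profit: π_W = (235 - Q)q_W - (25q_W). Setting ∂π_W/∂q_W = 0: 210 - 2q_W - (q_O) = 0.
Rearranging gives the reaction functions q_O = (201 - q_W)/2 and q_W = (210 - q_O)/2.
Substituting one into the other gives q_O = 64 and q_W = 73.
Price P = 235 - 137 = 98.
Willow's profit: (98 - 25)·73 = 5329.

5329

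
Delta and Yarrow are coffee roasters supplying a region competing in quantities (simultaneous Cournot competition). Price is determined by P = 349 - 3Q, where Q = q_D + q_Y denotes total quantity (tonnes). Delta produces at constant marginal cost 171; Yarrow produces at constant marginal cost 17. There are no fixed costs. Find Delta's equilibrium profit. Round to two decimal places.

21.33

Delta's profit: π_D = (349 - 3Q)q_D - (171q_D). Setting ∂π_D/∂q_D = 0: 178 - 6q_D - 3(q_Y) = 0.
Yarrow's first-order condition: 332 - 6q_Y - 3(q_D) = 0.
Rearranging gives the reaction functions q_D = (178 - 3q_Y)/6 and q_Y = (332 - 3q_D)/6.
Solving the pair: q_D = 8/3, q_Y = 54.
Price P = 349 - 3·(170/3) = 179.
Delta's profit: (179 - 171)·(8/3) = 64/3.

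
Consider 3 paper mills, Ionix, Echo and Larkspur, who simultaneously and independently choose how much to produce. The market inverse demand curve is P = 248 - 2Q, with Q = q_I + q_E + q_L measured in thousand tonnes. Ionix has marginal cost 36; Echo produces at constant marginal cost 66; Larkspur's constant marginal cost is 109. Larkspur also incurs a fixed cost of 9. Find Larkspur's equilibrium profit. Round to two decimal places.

Ionix's profit: π_I = (248 - 2Q)q_I - (36q_I). Setting ∂π_I/∂q_I = 0: 212 - 4q_I - 2(q_E + q_L) = 0.
Echo's profit: π_E = (248 - 2Q)q_E - (66q_E). Setting ∂π_E/∂q_E = 0: 182 - 4q_E - 2(q_I + q_L) = 0.
Larkspur's first-order condition: 139 - 4q_L - 2(q_I + q_E) = 0.
Adding the 3 conditions: 533 − 4Q − 4Q = 0, i.e. Q = 533/8.
Back-substituting: q_I = (212 − 533/4)/2 = 315/8, q_E = (182 − 533/4)/2 = 195/8, q_L = (139 − 533/4)/2 = 23/8.
Price P = 248 - 2·(533/8) = 459/4.
Larkspur's profit: (459/4 - 109)·(23/8) - 9 = 241/32.

7.53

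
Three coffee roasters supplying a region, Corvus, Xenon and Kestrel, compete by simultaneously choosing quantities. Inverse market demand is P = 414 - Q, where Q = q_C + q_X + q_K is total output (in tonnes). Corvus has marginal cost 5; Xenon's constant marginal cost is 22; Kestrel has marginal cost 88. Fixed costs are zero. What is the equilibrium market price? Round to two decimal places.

132.25

Corvus's profit: π_C = (414 - Q)q_C - (5q_C). Setting ∂π_C/∂q_C = 0: 409 - 2q_C - (q_X + q_K) = 0.
Xenon's profit: π_X = (414 - Q)q_X - (22q_X). Setting ∂π_X/∂q_X = 0: 392 - 2q_X - (q_C + q_K) = 0.
Kestrel's first-order condition: 326 - 2q_K - (q_C + q_X) = 0.
Adding the 3 first-order conditions: 1127 − 4Q = 0, so Q = 1127/4.
Back-substituting: q_C = (409 − 1127/4) = 509/4, q_X = (392 − 1127/4) = 441/4, q_K = (326 − 1127/4) = 177/4.
Total output Q = 1127/4, so price P = 414 - 1127/4 = 529/4.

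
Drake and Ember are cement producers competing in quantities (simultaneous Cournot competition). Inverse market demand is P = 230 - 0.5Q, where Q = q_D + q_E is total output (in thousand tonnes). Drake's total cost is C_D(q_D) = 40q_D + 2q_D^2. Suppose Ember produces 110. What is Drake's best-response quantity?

27

With the rival's output fixed at 110, Drake's profit is π_D = (230 - (1/2)·110 - (1/2)q_D)q_D - (40q_D + 2q_D²) = (175 - (1/2)q_D)q_D - (40q_D + 2q_D²).
∂π_D/∂q_D = 135 - 5q_D = 0, so q_D = 27.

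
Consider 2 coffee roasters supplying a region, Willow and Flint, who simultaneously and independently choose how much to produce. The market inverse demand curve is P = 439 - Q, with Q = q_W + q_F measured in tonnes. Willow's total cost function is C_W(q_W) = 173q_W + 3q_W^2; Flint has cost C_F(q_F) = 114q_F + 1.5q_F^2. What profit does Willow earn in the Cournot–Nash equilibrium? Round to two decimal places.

Willow's profit: π_W = (439 - Q)q_W - (173q_W + 3q_W²). Setting ∂π_W/∂q_W = 0: 266 - 8q_W - (q_F) = 0.
Flint's profit: π_F = (439 - Q)q_F - (114q_F + (3/2)q_F²). Setting ∂π_F/∂q_F = 0: 325 - 5q_F - (q_W) = 0.
Rearranging gives the reaction functions q_W = (266 - q_F)/8 and q_F = (325 - q_W)/5.
Solving the pair: q_W = 335/13, q_F = 778/13.
Price P = 439 - 1113/13 = 353.3846.
Willow's profit: 353.3846·(335/13) - 173·(335/13) - 3(335/13)² = 2656.2130.

2656.21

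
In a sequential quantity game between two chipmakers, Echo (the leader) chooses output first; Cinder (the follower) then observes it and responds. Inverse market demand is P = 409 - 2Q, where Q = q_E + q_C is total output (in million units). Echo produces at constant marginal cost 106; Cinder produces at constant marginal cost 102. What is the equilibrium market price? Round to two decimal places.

Solve by backward induction. Given q_E, the follower Cinder maximises π_C = (409 - 2q_E - 2q_C)q_C - 102q_C.
∂π_C/∂q_C = 307 - 2q_E - 4q_C = 0 gives the reaction function q_C = (307 - 2q_E)/4.
Echo substitutes q_C(q_E) into its own profit: π_E = q_E(409 - 2q_E - (307 - 2q_E)/2) - 106q_E = (511/2 - q_E)q_E - 106q_E.
Leader FOC: 299/2 - 2q_E = 0, so q_E = 299/4.
Then q_C = (307 - 2·(299/4))/4 = 315/8.
Total output Q = 913/8, so price P = 409 - 2·(913/8) = 723/4.

180.75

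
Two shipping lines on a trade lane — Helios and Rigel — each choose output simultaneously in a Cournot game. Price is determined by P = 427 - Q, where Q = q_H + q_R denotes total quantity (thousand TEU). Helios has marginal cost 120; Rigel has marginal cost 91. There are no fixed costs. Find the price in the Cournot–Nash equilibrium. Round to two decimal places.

212.67

Helios's profit: π_H = (427 - Q)q_H - (120q_H). Setting ∂π_H/∂q_H = 0: 307 - 2q_H - (q_R) = 0.
Rigel's profit: π_R = (427 - Q)q_R - (91q_R). Setting ∂π_R/∂q_R = 0: 336 - 2q_R - (q_H) = 0.
So q_H = (307 - q_R)/2 and q_R = (336 - q_H)/2.
Substituting one into the other gives q_H = 278/3 and q_R = 365/3.
Total output Q = 643/3, so price P = 427 - 643/3 = 638/3.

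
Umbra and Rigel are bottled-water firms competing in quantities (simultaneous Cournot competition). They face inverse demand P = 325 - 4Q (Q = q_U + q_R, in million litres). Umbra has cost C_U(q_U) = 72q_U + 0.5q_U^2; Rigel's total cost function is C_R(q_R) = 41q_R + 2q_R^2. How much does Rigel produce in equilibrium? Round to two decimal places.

16.78

Umbra's profit: π_U = (325 - 4Q)q_U - (72q_U + (1/2)q_U²). Setting ∂π_U/∂q_U = 0: 253 - 9q_U - 4(q_R) = 0.
Rigel's first-order condition: 284 - 12q_R - 4(q_U) = 0.
So q_U = (253 - 4q_R)/9 and q_R = (284 - 4q_U)/12.
Solving the pair: q_U = 475/23, q_R = 386/23.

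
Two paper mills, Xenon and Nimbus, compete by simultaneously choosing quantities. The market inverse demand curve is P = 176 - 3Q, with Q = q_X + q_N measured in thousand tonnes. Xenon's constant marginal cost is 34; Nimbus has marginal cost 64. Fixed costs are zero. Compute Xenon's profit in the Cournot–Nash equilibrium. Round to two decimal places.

1095.70

Xenon's profit: π_X = (176 - 3Q)q_X - (34q_X). Setting ∂π_X/∂q_X = 0: 142 - 6q_X - 3(q_N) = 0.
Nimbus's profit: π_N = (176 - 3Q)q_N - (64q_N). Setting ∂π_N/∂q_N = 0: 112 - 6q_N - 3(q_X) = 0.
Rearranging gives the reaction functions q_X = (142 - 3q_N)/6 and q_N = (112 - 3q_X)/6.
Solving the pair: q_X = 172/9, q_N = 82/9.
Price P = 176 - 3·(254/9) = 274/3.
Xenon's profit: (274/3 - 34)·(172/9) = 1095.7037.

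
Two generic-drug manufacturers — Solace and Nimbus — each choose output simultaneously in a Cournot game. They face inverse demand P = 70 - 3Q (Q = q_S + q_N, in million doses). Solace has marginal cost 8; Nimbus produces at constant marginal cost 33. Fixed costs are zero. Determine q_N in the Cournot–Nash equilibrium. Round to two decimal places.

Solace's profit: π_S = (70 - 3Q)q_S - (8q_S). Setting ∂π_S/∂q_S = 0: 62 - 6q_S - 3(q_N) = 0.
Nimbus's profit: π_N = (70 - 3Q)q_N - (33q_N). Setting ∂π_N/∂q_N = 0: 37 - 6q_N - 3(q_S) = 0.
Rearranging gives the reaction functions q_S = (62 - 3q_N)/6 and q_N = (37 - 3q_S)/6.
Solving the pair: q_S = 29/3, q_N = 4/3.

1.33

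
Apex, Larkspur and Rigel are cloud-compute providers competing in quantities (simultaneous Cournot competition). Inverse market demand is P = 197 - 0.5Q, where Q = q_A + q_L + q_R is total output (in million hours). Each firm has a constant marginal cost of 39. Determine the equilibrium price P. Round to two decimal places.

78.50

A representative firm's profit is π_i = q_i(197 - 0.5Q) - 39q_i.
First-order condition (treating rivals' output as given): 158 - q_i - (1/2)·Σ_{j≠i} q_j = 0.
With identical firms every q_j equals q_i, so Σ_{j≠i} q_j = 2q_i and 158 = 2q_i, giving q_i = 79.
Total output Q = 237, so price P = 197 - (1/2)·237 = 157/2.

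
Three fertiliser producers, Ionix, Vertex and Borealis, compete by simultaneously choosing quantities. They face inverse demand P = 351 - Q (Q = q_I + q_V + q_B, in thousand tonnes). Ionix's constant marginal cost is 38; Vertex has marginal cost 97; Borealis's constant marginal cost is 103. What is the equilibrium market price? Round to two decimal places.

147.25

Ionix's profit: π_I = (351 - Q)q_I - (38q_I). Setting ∂π_I/∂q_I = 0: 313 - 2q_I - (q_V + q_B) = 0.
Vertex's profit: π_V = (351 - Q)q_V - (97q_V). Setting ∂π_V/∂q_V = 0: 254 - 2q_V - (q_I + q_B) = 0.
Borealis's profit: π_B = (351 - Q)q_B - (103q_B). Setting ∂π_B/∂q_B = 0: 248 - 2q_B - (q_I + q_V) = 0.
Summing all 3 equations gives 815 − 4Q = 0, hence Q = 815/4.
Back-substituting: q_I = (313 − 815/4) = 437/4, q_V = (254 − 815/4) = 201/4, q_B = (248 − 815/4) = 177/4.
Total output Q = 815/4, so price P = 351 - 815/4 = 589/4.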